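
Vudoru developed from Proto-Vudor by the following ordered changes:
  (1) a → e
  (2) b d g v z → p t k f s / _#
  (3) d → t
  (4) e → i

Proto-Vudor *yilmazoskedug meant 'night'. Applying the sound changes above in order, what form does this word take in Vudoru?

yilmizoskituk

Vudoru: *yilmazoskedug
  yilmazoskedug → yilmezoskedug   [vowel merger]
  yilmezoskedug → yilmezoskeduk   [final devoicing]
  yilmezoskeduk → yilmezosketuk   [unconditioned shift]
  yilmezosketuk → yilmizoskituk   [vowel merger]
  giving Vudoru yilmizoskituk.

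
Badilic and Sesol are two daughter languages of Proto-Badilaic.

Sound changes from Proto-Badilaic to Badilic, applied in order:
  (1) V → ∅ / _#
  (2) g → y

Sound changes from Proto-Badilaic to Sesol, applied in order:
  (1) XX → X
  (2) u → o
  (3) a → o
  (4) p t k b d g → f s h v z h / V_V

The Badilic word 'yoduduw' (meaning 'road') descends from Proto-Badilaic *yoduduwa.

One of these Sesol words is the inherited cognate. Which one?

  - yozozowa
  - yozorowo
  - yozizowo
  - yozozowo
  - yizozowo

yozozowo

Sesol: *yoduduwa > yododowa > yododowo > yozozowo  (by vowel merger, vowel merger, intervocalic lenition)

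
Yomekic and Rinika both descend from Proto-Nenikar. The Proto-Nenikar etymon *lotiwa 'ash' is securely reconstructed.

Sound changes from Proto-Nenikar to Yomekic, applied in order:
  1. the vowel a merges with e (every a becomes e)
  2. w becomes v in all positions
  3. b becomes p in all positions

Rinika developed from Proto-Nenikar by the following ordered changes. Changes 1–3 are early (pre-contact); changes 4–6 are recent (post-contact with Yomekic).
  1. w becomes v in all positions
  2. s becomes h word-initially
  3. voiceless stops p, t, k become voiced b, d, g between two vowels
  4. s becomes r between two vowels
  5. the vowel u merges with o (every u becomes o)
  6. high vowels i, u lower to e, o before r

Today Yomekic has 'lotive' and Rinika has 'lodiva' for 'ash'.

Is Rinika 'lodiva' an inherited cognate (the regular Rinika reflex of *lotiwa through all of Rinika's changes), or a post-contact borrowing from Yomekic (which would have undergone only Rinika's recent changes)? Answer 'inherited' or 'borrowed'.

If inherited, *lotiwa would pass through all of Rinika's changes:
Rinika: *lotiwa > lotiva > lodiva  (by unconditioned shift, intervocalic voicing)
If borrowed from Yomekic 'lotive' after the early changes, it would undergo only the recent ones:
  rule 4 (rhotacism): no change (lotive)
  rule 5 (vowel merger): no change (lotive)
  rule 6 (pre-rhotic lowering): no change (lotive)
  ⇒ as a loan: lotive
Rinika 'lodiva' matches the inherited outcome exactly, so it is an inherited cognate, not a loan.

inherited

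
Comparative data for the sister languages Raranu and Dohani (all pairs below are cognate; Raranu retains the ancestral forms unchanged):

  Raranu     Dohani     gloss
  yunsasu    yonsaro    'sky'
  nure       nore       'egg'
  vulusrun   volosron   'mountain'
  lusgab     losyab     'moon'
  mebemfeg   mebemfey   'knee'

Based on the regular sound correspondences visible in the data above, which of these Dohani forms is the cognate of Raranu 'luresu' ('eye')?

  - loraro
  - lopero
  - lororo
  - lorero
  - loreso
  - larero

lorero

nure ~ nore — Raranu u corresponds to Dohani o after a consonant, before r.
yunsasu ~ yonsaro — Raranu s corresponds to Dohani r between vowels (before a back vowel).
yunsasu ~ yonsaro — Raranu u corresponds to Dohani o word-finally.
Applying these to Raranu 'luresu':
  luresu → loresu   (u→o after a consonant, before r)
  loresu → loreru   (s→r between vowels (before a back vowel))
  loreru → lorero   (u→o word-finally)
So the Dohani cognate is 'lorero'.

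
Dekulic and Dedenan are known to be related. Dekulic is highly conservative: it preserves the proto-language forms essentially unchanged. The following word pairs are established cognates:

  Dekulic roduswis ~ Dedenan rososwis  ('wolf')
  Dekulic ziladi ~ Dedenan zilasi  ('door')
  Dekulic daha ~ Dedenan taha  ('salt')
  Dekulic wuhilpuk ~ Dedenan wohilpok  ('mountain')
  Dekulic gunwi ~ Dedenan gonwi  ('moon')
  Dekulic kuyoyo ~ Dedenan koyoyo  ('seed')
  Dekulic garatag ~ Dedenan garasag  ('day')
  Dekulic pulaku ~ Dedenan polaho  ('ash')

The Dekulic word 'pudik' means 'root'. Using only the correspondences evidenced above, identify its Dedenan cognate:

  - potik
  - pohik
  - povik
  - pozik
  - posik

posik

roduswis ~ rososwis, wuhilpuk ~ wohilpok — Dekulic u corresponds to Dedenan o after a consonant, before a consonant other than r, m, n, p, b, f, v.
ziladi ~ zilasi — Dekulic d corresponds to Dedenan s between vowels (before a front vowel).
Applying these to Dekulic 'pudik':
  pudik → podik   (u→o after a consonant, before a consonant other than r, m, n, p, b, f, v)
  podik → posik   (d→s between vowels (before a front vowel))
So the Dedenan cognate is 'posik'.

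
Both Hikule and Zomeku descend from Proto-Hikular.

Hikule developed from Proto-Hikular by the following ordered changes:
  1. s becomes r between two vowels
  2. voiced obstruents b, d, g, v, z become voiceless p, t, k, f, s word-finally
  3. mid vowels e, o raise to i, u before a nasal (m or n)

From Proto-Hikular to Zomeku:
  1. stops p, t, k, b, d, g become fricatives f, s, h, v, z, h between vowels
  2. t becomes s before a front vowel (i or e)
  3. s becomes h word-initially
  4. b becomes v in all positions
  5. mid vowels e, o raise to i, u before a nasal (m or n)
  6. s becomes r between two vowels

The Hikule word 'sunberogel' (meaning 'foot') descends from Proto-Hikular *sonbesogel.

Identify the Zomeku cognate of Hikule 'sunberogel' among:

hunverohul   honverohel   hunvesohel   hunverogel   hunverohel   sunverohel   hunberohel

Zomeku: *sonbesogel > sonbesohel > honbesohel > honvesohel > hunvesohel > hunverohel  (by intervocalic lenition, debuccalisation, unconditioned shift, pre-nasal raising, rhotacism)
Among the options, 'hunverohel' alone shows every Zomeku change applied in order.

hunverohel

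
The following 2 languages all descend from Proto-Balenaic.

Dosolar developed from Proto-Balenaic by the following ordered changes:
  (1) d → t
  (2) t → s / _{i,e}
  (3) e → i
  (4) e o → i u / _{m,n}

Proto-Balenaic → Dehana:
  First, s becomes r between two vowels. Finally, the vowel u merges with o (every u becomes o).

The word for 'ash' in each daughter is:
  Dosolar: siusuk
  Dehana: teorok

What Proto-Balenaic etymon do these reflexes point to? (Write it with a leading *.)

*teusuk

Position 5: Dosolar has u, Dehana has o. Taking the neighbouring segments as reconstructed: Dosolar u can only go back to *u; Dehana o could go back to *o or *u — the one source consistent with every daughter is *u.
Position 3: Dosolar has u, Dehana has o. Taking the neighbouring segments as reconstructed: Dosolar u can only go back to *u; Dehana o could go back to *o or *u — the one source consistent with every daughter is *u.
Position 2: Dosolar has i, Dehana has e. Dehana preserves e here (none of its changes turn any other segment into e), so the proto-segment is *e.
Continuing position by position gives *teusuk; check it forward:
Dosolar: start from *teusuk.
  rule 1: no change — teusuk
  rule 2 (palatalisation): teusuk → seusuk
  rule 3 (vowel merger): seusuk → siusuk
  rule 4: no change — siusuk
  ⇒ Dosolar siusuk
Dehana: *teusuk
  teusuk → teuruk   [rhotacism]
  teuruk → teorok   [vowel merger]
  giving Dehana teorok.
No other proto-form is consistent with every reflex, so the reconstruction is *teusuk.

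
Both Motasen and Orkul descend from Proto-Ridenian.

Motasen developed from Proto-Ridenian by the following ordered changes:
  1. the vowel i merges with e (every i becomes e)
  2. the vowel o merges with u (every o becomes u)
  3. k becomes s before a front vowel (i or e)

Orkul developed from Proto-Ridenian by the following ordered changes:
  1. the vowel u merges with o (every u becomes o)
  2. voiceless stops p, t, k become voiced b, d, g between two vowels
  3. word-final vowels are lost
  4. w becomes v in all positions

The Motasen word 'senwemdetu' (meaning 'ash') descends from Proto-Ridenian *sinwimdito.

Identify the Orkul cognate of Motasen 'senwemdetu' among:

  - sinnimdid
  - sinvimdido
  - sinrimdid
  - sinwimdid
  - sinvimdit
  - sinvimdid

sinvimdid

Orkul: *sinwimdito
  sinwimdito (rule 1 does not apply)
  sinwimdito → sinwimdido   [intervocalic voicing]
  sinwimdido → sinwimdid   [apocope]
  sinwimdid → sinvimdid   [unconditioned shift]
  giving Orkul sinvimdid.
The other candidates each miss or misapply at least one Orkul change.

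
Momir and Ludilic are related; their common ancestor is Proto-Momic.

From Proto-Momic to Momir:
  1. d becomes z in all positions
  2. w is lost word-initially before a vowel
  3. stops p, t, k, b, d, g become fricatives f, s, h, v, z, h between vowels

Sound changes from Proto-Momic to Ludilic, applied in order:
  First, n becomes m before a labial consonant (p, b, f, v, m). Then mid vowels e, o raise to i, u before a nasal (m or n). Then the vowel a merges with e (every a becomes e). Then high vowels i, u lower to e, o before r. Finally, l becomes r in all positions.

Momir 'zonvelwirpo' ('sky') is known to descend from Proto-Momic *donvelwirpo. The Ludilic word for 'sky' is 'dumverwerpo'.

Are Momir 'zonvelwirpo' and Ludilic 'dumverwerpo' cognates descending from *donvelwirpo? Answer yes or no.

Derive the expected Ludilic reflex of *donvelwirpo:
Ludilic: *donvelwirpo > domvelwirpo > dumvelwirpo > dumvelwerpo > dumverwerpo  (by nasal place assimilation, pre-nasal raising, pre-rhotic lowering, unconditioned shift)
Ludilic 'dumverwerpo' matches the regular reflex exactly, so the pair is cognate.

yes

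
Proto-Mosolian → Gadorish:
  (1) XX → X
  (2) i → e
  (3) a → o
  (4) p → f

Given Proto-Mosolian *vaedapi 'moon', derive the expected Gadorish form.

Gadorish: start from *vaedapi.
  rule 1: no change — vaedapi
  rule 2 (vowel merger): vaedapi → vaedape
  rule 3 (vowel merger): vaedape → voedope
  rule 4 (unconditioned shift): voedope → voedofe
  ⇒ Gadorish voedofe

voedofe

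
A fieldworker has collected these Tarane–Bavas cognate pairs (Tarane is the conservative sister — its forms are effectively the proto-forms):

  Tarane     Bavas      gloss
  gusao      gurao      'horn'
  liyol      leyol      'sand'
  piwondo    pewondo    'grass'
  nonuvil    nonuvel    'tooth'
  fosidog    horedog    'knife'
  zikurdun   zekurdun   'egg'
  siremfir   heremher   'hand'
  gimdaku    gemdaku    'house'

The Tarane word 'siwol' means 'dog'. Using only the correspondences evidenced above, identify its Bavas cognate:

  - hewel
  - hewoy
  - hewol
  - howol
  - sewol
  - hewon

siremfir ~ heremher — Tarane s corresponds to Bavas h word-initially before a front vowel.
liyol ~ leyol, piwondo ~ pewondo — Tarane i corresponds to Bavas e after a consonant, before a consonant other than r, m, n, p, b, f, v.
Applying these to Tarane 'siwol':
  siwol → hiwol   (s→h word-initially before a front vowel)
  hiwol → hewol   (i→e after a consonant, before a consonant other than r, m, n, p, b, f, v)
So the Bavas cognate is 'hewol'.

hewol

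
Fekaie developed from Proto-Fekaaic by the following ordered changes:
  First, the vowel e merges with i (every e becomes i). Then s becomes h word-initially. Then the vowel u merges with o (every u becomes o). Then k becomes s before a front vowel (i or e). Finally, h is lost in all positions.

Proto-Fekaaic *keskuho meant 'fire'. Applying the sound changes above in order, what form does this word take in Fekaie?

siskoo

Fekaie: start from *keskuho.
  rule 1 (vowel merger): keskuho → kiskuho
  rule 2: no change — kiskuho
  rule 3 (vowel merger): kiskuho → kiskoho
  rule 4 (palatalisation): kiskoho → siskoho
  rule 5 (h-loss): siskoho → siskoo
  ⇒ Fekaie siskoo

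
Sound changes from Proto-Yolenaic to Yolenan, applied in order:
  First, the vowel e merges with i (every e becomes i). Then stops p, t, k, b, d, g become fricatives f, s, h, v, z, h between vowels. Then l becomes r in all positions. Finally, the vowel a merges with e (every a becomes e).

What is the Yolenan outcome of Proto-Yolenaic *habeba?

hevive

Yolenan: start from *habeba.
  rule 1 (vowel merger): habeba → habiba
  rule 2 (intervocalic lenition): habiba → haviva
  rule 3: no change — haviva
  rule 4 (vowel merger): haviva → hevive
  ⇒ Yolenan hevive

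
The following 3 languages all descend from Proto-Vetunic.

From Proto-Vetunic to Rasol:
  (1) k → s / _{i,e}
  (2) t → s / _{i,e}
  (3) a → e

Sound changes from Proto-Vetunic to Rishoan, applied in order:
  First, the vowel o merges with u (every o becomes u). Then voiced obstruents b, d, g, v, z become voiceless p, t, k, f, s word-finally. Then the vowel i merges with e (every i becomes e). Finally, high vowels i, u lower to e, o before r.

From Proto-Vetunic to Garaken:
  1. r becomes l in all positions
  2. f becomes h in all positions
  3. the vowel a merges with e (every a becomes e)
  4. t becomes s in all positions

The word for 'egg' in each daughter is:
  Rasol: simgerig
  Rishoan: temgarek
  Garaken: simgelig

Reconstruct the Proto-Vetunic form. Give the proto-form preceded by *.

Position 2: Rasol has i, Rishoan has e, Garaken has i. Rasol preserves i here (none of its changes turn any other segment into i), so the proto-segment is *i.
Position 7: Rasol has i, Rishoan has e, Garaken has i. Rasol preserves i here (none of its changes turn any other segment into i), so the proto-segment is *i.
Position 6: Rasol has r, Rishoan has r, Garaken has l. Rasol preserves r here (none of its changes turn any other segment into r), so the proto-segment is *r.
Continuing position by position gives *timgarig; check it forward:
Rasol: *timgarig
  timgarig (rule 1 does not apply)
  timgarig → simgarig   [palatalisation]
  simgarig → simgerig   [vowel merger]
  giving Rasol simgerig.
Rishoan: *timgarig > timgarik > temgarek  (by final devoicing, vowel merger)
Garaken: *timgarig > timgalig > timgelig > simgelig  (by unconditioned shift, vowel merger, unconditioned shift)
Only *timgarig yields all of Rasol simgerig, Rishoan temgarek, Garaken simgelig.

*timgarig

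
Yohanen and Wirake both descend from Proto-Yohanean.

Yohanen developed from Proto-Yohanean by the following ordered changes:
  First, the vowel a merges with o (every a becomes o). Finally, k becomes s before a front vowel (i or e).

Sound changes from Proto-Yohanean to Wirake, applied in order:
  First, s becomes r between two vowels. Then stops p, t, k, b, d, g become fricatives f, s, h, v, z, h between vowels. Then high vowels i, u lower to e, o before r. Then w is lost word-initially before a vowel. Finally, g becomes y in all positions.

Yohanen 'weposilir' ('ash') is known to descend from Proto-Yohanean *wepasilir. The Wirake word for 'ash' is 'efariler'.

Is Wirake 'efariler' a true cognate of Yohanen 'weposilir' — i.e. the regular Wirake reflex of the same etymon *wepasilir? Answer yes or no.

Derive the expected Wirake reflex of *wepasilir:
Wirake: *wepasilir > weparilir > wefarilir > wefariler > efariler  (by rhotacism, intervocalic lenition, pre-rhotic lowering, glide loss)
Wirake 'efariler' matches the regular reflex exactly, so the pair is cognate.

yes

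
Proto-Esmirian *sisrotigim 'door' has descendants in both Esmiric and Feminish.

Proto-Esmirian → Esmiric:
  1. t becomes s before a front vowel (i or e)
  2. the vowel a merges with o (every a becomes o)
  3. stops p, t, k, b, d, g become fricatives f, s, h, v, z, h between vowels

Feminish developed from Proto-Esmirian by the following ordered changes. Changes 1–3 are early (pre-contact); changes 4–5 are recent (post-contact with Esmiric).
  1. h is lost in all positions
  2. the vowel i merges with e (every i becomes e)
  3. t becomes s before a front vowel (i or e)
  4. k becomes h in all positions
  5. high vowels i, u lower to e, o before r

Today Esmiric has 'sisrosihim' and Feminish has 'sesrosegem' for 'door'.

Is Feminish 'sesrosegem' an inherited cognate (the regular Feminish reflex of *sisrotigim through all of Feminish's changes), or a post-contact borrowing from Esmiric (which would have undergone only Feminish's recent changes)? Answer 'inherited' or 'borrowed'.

inherited

If inherited, *sisrotigim would pass through all of Feminish's changes:
Feminish: *sisrotigim
  sisrotigim (rule 1 does not apply)
  sisrotigim → sesrotegem   [vowel merger]
  sesrotegem → sesrosegem   [palatalisation]
  sesrosegem (rule 4 does not apply)
  sesrosegem (rule 5 does not apply)
  giving Feminish sesrosegem.
If borrowed from Esmiric 'sisrosihim' after the early changes, it would undergo only the recent ones:
  rule 4 (unconditioned shift): no change (sisrosihim)
  rule 5 (pre-rhotic lowering): no change (sisrosihim)
  ⇒ as a loan: sisrosihim
Feminish 'sesrosegem' matches the inherited outcome exactly, so it is an inherited cognate, not a loan.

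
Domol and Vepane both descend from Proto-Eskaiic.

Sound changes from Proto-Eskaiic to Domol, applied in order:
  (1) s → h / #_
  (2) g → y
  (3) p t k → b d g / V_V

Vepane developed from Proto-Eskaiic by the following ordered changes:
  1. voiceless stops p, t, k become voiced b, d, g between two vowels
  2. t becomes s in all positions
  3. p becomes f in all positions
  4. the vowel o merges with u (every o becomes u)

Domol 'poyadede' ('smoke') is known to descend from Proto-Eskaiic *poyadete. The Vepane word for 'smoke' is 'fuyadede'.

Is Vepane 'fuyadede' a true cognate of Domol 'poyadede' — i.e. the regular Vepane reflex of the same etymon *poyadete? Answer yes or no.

Derive the expected Vepane reflex of *poyadete:
Vepane: *poyadete > poyadede > foyadede > fuyadede  (by intervocalic voicing, unconditioned shift, vowel merger)
Vepane 'fuyadede' matches the regular reflex exactly, so the pair is cognate.

yes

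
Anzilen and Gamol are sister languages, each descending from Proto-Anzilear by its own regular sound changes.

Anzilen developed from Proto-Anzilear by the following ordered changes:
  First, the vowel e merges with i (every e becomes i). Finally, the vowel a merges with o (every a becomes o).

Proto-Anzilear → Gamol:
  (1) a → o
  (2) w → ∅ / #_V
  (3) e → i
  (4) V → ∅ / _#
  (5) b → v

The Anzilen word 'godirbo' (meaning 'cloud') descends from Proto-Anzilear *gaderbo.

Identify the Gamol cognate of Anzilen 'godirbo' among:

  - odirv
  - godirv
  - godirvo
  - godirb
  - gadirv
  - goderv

Gamol: start from *gaderbo.
  rule 1 (vowel merger): gaderbo → goderbo
  rule 2: no change — goderbo
  rule 3 (vowel merger): goderbo → godirbo
  rule 4 (apocope): godirbo → godirb
  rule 5 (unconditioned shift): godirb → godirv
  ⇒ Gamol godirv
Only 'godirv' matches the regular Gamol development of *gaderbo.

godirv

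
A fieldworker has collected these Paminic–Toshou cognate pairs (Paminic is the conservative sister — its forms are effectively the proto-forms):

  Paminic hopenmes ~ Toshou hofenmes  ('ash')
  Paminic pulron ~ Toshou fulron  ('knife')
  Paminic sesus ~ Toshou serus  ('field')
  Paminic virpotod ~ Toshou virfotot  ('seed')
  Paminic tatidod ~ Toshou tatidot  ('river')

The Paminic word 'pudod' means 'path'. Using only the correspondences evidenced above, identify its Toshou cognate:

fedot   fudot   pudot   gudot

pulron ~ fulron — Paminic p corresponds to Toshou f word-initially before a back vowel.
virpotod ~ virfotot, tatidod ~ tatidot — Paminic d corresponds to Toshou t word-finally.
Applying these to Paminic 'pudod':
  pudod → fudod   (p→f word-initially before a back vowel)
  fudod → fudot   (d→t word-finally)
So the Toshou cognate is 'fudot'.

fudot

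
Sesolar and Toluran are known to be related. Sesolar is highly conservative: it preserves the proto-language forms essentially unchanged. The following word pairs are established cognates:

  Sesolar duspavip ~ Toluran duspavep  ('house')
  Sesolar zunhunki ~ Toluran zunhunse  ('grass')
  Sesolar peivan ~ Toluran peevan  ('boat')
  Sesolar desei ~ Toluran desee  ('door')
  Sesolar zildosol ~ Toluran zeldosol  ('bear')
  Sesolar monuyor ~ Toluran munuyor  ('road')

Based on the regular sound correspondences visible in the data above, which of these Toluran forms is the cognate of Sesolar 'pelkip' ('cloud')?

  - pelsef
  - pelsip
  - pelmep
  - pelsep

zunhunki ~ zunhunse — Sesolar k corresponds to Toluran s after a consonant, before a front vowel.
duspavip ~ duspavep — Sesolar i corresponds to Toluran e after a consonant, before a labial obstruent.
Applying these to Sesolar 'pelkip':
  pelkip → pelsip   (k→s after a consonant, before a front vowel)
  pelsip → pelsep   (i→e after a consonant, before a labial obstruent)
So the Toluran cognate is 'pelsep'.

pelsep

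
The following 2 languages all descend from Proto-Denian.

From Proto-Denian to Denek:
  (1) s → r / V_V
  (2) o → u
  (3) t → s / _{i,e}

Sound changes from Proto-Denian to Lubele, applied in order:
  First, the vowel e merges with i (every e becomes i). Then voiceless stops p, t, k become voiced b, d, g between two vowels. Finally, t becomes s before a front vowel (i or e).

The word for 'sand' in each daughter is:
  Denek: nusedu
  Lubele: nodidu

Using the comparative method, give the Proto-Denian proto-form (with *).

*notedu

Position 4: Denek has e, Lubele has i. Denek preserves e here (none of its changes turn any other segment into e), so the proto-segment is *e.
Position 3: Denek has s, Lubele has d. Taking the neighbouring segments as reconstructed: Denek s can only go back to *t; Lubele d could go back to *t or *d — the one source consistent with every daughter is *t.
Continuing position by position gives *notedu; check it forward:
Denek: *notedu > nutedu > nusedu  (by vowel merger, palatalisation)
Lubele: *notedu > notidu > nodidu  (by vowel merger, intervocalic voicing)
*notedu is the unique common source.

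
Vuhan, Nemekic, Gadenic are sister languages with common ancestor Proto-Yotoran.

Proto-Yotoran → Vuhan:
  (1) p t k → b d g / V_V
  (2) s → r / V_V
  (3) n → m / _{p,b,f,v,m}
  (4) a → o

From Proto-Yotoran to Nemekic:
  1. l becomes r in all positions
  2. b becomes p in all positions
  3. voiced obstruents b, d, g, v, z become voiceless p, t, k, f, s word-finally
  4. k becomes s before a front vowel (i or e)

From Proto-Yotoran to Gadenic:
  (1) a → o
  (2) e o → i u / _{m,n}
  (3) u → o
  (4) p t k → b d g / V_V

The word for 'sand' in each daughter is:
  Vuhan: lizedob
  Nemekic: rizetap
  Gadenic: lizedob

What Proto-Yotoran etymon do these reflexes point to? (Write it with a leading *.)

Position 6: Vuhan has o, Nemekic has a, Gadenic has o. Nemekic preserves a here (none of its changes turn any other segment into a), so the proto-segment is *a.
Position 7: Vuhan has b, Nemekic has p, Gadenic has b. Taking the neighbouring segments as reconstructed: Vuhan b can only go back to *b; Nemekic p could go back to *p or *b; Gadenic b can only go back to *b — the one source consistent with every daughter is *b.
Continuing position by position gives *lizetab; check it forward:
Vuhan: *lizetab > lizedab > lizedob  (by intervocalic voicing, vowel merger)
Nemekic: *lizetab > rizetab > rizetap  (by unconditioned shift, unconditioned shift)
Gadenic: *lizetab
  lizetab → lizetob   [vowel merger]
  lizetob (rule 2 does not apply)
  lizetob (rule 3 does not apply)
  lizetob → lizedob   [intervocalic voicing]
  giving Gadenic lizedob.
No other proto-form is consistent with every reflex, so the reconstruction is *lizetab.

*lizetab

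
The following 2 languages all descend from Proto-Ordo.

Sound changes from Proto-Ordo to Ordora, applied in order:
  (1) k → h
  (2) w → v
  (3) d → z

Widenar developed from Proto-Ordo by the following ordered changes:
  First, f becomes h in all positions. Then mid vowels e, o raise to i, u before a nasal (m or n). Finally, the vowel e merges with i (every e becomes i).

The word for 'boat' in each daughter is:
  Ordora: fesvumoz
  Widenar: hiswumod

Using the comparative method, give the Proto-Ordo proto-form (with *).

*feswumod

Position 8: Ordora has z, Widenar has d. Widenar preserves d here (none of its changes turn any other segment into d), so the proto-segment is *d.
Position 4: Ordora has v, Widenar has w. Widenar preserves w here (none of its changes turn any other segment into w), so the proto-segment is *w.
Continuing position by position gives *feswumod; check it forward:
Ordora: start from *feswumod.
  rule 1: no change — feswumod
  rule 2 (unconditioned shift): feswumod → fesvumod
  rule 3 (unconditioned shift): fesvumod → fesvumoz
  ⇒ Ordora fesvumoz
Widenar: *feswumod > heswumod > hiswumod  (by unconditioned shift, vowel merger)
No other proto-form is consistent with every reflex, so the reconstruction is *feswumod.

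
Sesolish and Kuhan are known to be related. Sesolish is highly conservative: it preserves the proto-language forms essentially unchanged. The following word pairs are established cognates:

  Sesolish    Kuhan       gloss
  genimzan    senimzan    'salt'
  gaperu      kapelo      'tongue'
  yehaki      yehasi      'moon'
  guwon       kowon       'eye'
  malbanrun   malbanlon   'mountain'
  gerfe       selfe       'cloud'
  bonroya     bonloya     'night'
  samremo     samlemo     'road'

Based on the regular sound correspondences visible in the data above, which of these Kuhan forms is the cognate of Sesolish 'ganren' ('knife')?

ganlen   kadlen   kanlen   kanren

gaperu ~ kapelo — Sesolish g corresponds to Kuhan k word-initially before a back vowel.
samremo ~ samlemo — Sesolish r corresponds to Kuhan l after a consonant, before a front vowel.
Applying these to Sesolish 'ganren':
  ganren → kanren   (g→k word-initially before a back vowel)
  kanren → kanlen   (r→l after a consonant, before a front vowel)
So the Kuhan cognate is 'kanlen'.

kanlen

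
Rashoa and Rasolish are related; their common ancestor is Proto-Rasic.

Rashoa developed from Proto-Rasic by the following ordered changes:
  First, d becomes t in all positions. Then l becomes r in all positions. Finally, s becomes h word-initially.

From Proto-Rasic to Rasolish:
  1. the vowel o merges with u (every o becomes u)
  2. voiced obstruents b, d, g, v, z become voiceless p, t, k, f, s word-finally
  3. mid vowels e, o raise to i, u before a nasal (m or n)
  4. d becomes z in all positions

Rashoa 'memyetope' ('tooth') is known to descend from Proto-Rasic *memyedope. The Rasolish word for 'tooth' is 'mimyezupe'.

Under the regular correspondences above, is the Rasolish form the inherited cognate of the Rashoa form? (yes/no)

yes

Derive the expected Rasolish reflex of *memyedope:
Rasolish: *memyedope > memyedupe > mimyedupe > mimyezupe  (by vowel merger, pre-nasal raising, unconditioned shift)
Rasolish 'mimyezupe' matches the regular reflex exactly, so the pair is cognate.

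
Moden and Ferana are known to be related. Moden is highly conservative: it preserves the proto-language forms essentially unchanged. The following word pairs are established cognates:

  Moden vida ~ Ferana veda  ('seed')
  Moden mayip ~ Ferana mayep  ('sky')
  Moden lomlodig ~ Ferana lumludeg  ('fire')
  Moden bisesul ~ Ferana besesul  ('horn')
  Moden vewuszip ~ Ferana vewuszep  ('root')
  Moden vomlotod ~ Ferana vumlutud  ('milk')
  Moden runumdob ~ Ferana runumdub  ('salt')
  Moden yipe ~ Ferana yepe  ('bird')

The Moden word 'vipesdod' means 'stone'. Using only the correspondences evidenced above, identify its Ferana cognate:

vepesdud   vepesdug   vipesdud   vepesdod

vepesdud

mayip ~ mayep, vewuszip ~ vewuszep — Moden i corresponds to Ferana e after a consonant, before a labial obstruent.
lomlodig ~ lumludeg, vomlotod ~ vumlutud — Moden o corresponds to Ferana u after a consonant, before a consonant other than r, m, n, p, b, f, v.
Applying these to Moden 'vipesdod':
  vipesdod → vepesdod   (i→e after a consonant, before a labial obstruent)
  vepesdod → vepesdud   (o→u after a consonant, before a consonant other than r, m, n, p, b, f, v)
So the Ferana cognate is 'vepesdud'.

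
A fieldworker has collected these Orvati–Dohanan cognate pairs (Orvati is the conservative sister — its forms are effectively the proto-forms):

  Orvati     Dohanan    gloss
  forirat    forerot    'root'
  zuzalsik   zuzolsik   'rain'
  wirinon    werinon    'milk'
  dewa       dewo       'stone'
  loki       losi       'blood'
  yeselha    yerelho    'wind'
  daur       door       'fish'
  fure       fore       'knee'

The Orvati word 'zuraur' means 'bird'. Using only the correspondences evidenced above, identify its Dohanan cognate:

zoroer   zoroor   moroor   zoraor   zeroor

fure ~ fore — Orvati u corresponds to Dohanan o after a consonant, before r.
daur ~ door — Orvati a corresponds to Dohanan o after a consonant, before a back vowel.
daur ~ door — Orvati u corresponds to Dohanan o after a vowel, before r.
Applying these to Orvati 'zuraur':
  zuraur → zoraur   (u→o after a consonant, before r)
  zoraur → zorour   (a→o after a consonant, before a back vowel)
  zorour → zoroor   (u→o after a vowel, before r)
So the Dohanan cognate is 'zoroor'.

zoroor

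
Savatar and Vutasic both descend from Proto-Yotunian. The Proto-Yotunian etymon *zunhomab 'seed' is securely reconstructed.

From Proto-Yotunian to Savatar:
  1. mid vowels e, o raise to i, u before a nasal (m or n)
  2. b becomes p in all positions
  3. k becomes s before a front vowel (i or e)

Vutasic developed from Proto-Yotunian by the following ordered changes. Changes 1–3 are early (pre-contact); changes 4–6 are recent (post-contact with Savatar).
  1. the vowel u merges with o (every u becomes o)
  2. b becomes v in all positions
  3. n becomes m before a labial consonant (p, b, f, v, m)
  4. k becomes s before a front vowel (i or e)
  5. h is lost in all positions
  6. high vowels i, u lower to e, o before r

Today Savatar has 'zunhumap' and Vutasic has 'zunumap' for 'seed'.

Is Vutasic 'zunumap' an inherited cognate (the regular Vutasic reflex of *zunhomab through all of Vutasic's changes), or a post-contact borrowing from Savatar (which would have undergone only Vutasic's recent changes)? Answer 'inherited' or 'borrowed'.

borrowed

If inherited, *zunhomab would pass through all of Vutasic's changes:
Vutasic: start from *zunhomab.
  rule 1 (vowel merger): zunhomab → zonhomab
  rule 2 (unconditioned shift): zonhomab → zonhomav
  rule 3: no change — zonhomav
  rule 4: no change — zonhomav
  rule 5 (h-loss): zonhomav → zonomav
  rule 6: no change — zonomav
  ⇒ Vutasic zonomav
If borrowed from Savatar 'zunhumap' after the early changes, it would undergo only the recent ones:
  rule 4 (palatalisation): no change (zunhumap)
  rule 5 (h-loss): zunhumap → zunumap
  rule 6 (pre-rhotic lowering): no change (zunumap)
  ⇒ as a loan: zunumap
Vutasic 'zunumap' matches the loan outcome 'zunumap', not the inherited 'zonomav' — it skipped the early Vutasic changes, so it was borrowed from Savatar.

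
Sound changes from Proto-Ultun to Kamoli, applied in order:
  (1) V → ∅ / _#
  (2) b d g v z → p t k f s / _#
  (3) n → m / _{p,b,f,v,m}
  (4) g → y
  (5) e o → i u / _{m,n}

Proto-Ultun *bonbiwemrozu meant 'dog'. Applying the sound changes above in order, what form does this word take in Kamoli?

bumbiwimros

Kamoli: *bonbiwemrozu > bonbiwemroz > bonbiwemros > bombiwemros > bumbiwimros  (by apocope, final devoicing, nasal place assimilation, pre-nasal raising)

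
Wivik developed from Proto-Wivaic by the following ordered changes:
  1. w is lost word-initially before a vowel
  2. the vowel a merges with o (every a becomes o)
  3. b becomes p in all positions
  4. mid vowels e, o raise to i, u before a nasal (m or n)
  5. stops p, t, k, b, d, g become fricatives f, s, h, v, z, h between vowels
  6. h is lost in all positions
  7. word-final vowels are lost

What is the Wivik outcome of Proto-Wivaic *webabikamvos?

efofiumvos

Wivik: start from *webabikamvos.
  rule 1 (glide loss): webabikamvos → ebabikamvos
  rule 2 (vowel merger): ebabikamvos → ebobikomvos
  rule 3 (unconditioned shift): ebobikomvos → epopikomvos
  rule 4 (pre-nasal raising): epopikomvos → epopikumvos
  rule 5 (intervocalic lenition): epopikumvos → efofihumvos
  rule 6 (h-loss): efofihumvos → efofiumvos
  rule 7: no change — efofiumvos
  ⇒ Wivik efofiumvos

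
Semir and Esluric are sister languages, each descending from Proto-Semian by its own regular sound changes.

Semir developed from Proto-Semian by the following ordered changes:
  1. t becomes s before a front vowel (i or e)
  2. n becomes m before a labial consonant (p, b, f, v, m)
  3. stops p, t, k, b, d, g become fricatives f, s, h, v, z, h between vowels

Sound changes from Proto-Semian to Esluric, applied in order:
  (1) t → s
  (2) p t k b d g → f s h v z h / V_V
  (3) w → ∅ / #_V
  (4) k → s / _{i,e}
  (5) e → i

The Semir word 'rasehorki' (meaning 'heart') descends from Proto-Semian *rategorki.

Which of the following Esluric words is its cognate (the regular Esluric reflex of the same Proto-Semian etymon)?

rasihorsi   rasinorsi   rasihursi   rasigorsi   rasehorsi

Esluric: start from *rategorki.
  rule 1 (unconditioned shift): rategorki → rasegorki
  rule 2 (intervocalic lenition): rasegorki → rasehorki
  rule 3: no change — rasehorki
  rule 4 (palatalisation): rasehorki → rasehorsi
  rule 5 (vowel merger): rasehorsi → rasihorsi
  ⇒ Esluric rasihorsi
Among the options, 'rasihorsi' alone shows every Esluric change applied in order.

rasihorsi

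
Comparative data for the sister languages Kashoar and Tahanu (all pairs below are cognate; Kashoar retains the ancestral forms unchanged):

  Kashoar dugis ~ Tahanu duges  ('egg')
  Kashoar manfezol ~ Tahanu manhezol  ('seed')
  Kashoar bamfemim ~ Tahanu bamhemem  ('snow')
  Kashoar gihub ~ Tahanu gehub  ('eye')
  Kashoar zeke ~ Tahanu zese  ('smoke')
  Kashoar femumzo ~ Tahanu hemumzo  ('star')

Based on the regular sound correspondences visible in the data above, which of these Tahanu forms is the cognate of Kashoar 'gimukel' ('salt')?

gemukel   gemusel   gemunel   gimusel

gemusel

bamfemim ~ bamhemem — Kashoar i corresponds to Tahanu e after a consonant, before a nasal.
zeke ~ zese — Kashoar k corresponds to Tahanu s between vowels (before a front vowel).
Applying these to Kashoar 'gimukel':
  gimukel → gemukel   (i→e after a consonant, before a nasal)
  gemukel → gemusel   (k→s between vowels (before a front vowel))
So the Tahanu cognate is 'gemusel'.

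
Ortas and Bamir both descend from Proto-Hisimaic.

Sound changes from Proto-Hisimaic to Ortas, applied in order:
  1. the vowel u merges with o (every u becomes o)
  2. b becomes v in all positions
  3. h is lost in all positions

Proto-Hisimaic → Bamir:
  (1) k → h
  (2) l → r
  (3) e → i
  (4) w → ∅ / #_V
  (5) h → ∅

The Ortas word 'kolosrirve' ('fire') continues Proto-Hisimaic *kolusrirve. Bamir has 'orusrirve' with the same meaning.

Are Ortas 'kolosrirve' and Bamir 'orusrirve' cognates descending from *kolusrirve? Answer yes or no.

no

Derive the expected Bamir reflex of *kolusrirve:
Bamir: *kolusrirve > holusrirve > horusrirve > horusrirvi > orusrirvi  (by unconditioned shift, unconditioned shift, vowel merger, h-loss)
The regular Bamir reflex would be 'orusrirvi', but the attested form is 'orusrirve'. The correspondence is irregular, so they are not cognates (the Bamir form has a different source).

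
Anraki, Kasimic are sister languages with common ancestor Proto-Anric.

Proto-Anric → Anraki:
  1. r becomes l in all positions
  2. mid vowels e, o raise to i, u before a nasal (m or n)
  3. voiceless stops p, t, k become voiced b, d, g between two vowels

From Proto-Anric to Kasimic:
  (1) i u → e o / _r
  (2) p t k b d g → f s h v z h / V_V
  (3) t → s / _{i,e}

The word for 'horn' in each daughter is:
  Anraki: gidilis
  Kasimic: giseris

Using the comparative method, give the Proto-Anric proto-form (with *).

Position 3: Anraki has d, Kasimic has s. Taking the neighbouring segments as reconstructed: Anraki d could go back to *t or *d; Kasimic s could go back to *t or *s — the one source consistent with every daughter is *t.
Position 5: Anraki has l, Kasimic has r. Kasimic preserves r here (none of its changes turn any other segment into r), so the proto-segment is *r.
Continuing position by position gives *gitiris; check it forward:
Anraki: *gitiris > gitilis > gidilis  (by unconditioned shift, intervocalic voicing)
Kasimic: *gitiris > giteris > giseris  (by pre-rhotic lowering, intervocalic lenition)
No other proto-form is consistent with every reflex, so the reconstruction is *gitiris.

*gitiris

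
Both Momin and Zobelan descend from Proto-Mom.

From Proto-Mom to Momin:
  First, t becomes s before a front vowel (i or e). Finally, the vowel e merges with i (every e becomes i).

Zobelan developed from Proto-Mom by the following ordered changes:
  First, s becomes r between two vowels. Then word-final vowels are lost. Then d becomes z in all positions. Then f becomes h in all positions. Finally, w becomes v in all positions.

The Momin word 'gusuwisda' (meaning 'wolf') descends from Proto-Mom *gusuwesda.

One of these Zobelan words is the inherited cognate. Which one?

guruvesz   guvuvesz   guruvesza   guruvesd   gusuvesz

Zobelan: start from *gusuwesda.
  rule 1 (rhotacism): gusuwesda → guruwesda
  rule 2 (apocope): guruwesda → guruwesd
  rule 3 (unconditioned shift): guruwesd → guruwesz
  rule 4: no change — guruwesz
  rule 5 (unconditioned shift): guruwesz → guruvesz
  ⇒ Zobelan guruvesz
The other candidates each miss or misapply at least one Zobelan change.

guruvesz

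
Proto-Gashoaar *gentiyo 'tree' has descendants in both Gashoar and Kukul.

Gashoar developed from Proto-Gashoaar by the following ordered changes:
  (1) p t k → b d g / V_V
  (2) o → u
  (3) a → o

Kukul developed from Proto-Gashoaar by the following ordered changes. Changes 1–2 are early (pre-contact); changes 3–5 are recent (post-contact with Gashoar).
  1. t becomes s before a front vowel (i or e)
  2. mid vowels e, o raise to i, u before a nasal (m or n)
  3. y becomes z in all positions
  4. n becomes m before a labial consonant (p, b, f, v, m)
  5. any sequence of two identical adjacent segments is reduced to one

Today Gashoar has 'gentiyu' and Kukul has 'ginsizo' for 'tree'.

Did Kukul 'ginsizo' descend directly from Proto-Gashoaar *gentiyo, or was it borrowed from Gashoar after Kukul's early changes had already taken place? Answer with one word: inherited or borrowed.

inherited

If inherited, *gentiyo would pass through all of Kukul's changes:
Kukul: start from *gentiyo.
  rule 1 (palatalisation): gentiyo → gensiyo
  rule 2 (pre-nasal raising): gensiyo → ginsiyo
  rule 3 (unconditioned shift): ginsiyo → ginsizo
  rule 4: no change — ginsizo
  rule 5: no change — ginsizo
  ⇒ Kukul ginsizo
If borrowed from Gashoar 'gentiyu' after the early changes, it would undergo only the recent ones:
  rule 3 (unconditioned shift): gentiyu → gentizu
  rule 4 (nasal place assimilation): no change (gentizu)
  rule 5 (degemination): no change (gentizu)
  ⇒ as a loan: gentizu
Kukul 'ginsizo' matches the inherited outcome exactly, so it is an inherited cognate, not a loan.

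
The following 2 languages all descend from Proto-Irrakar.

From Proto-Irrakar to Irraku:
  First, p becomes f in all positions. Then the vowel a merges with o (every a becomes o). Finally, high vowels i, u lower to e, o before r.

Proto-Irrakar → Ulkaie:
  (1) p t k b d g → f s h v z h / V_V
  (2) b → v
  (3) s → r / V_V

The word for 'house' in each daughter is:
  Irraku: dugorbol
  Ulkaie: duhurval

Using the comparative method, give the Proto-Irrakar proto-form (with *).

Position 3: Irraku has g, Ulkaie has h. Irraku preserves g here (none of its changes turn any other segment into g), so the proto-segment is *g.
Position 6: Irraku has b, Ulkaie has v. Irraku preserves b here (none of its changes turn any other segment into b), so the proto-segment is *b.
Verify the candidate proto-form against each daughter:
Irraku: *dugurbal
  dugurbal (rule 1 does not apply)
  dugurbal → dugurbol   [vowel merger]
  dugurbol → dugorbol   [pre-rhotic lowering]
  giving Irraku dugorbol.
Ulkaie: *dugurbal > duhurbal > duhurval  (by intervocalic lenition, unconditioned shift)
Only *dugurbal yields all of Irraku dugorbol, Ulkaie duhurval.

*dugurbal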